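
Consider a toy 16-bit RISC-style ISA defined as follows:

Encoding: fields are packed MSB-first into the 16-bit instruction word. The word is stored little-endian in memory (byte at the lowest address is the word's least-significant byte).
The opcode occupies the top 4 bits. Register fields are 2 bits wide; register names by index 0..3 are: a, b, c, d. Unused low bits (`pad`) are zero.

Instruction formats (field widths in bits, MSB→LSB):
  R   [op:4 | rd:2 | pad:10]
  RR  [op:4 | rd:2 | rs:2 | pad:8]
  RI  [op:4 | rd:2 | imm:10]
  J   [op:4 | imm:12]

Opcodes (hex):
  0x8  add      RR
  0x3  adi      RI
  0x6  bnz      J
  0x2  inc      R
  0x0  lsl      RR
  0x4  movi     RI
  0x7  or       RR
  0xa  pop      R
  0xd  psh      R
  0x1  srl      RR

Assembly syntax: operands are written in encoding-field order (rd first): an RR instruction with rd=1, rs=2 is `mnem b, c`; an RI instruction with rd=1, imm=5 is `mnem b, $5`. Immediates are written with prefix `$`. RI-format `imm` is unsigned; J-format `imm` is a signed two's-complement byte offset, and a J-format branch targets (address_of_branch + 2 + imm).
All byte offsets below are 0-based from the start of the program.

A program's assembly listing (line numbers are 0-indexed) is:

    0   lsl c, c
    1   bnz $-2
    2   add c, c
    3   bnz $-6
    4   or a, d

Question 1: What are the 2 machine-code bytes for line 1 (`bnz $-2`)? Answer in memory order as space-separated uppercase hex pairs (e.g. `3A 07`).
FE 6F

1. bnz fields op=0x6:4|imm=-2:12 → word 6ffeh → fe 6f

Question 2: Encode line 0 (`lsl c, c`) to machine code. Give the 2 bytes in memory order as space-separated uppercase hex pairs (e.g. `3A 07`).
00 0A

L0: lsl op=0x0:4|rd=2:2|rs=2:2|pad=0:8 ⇒ 0x0a00 ⇒ little 00 0a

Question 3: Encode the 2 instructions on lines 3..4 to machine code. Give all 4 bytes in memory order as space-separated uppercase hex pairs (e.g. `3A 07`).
L3: bnz op=0x6:4|imm=-6:12 ⇒ 0x6ffa ⇒ little fa 6f
L4: or op=0x7:4|rd=0:2|rs=3:2|pad=0:8 ⇒ 0x7300 ⇒ little 00 73

FA 6F 00 73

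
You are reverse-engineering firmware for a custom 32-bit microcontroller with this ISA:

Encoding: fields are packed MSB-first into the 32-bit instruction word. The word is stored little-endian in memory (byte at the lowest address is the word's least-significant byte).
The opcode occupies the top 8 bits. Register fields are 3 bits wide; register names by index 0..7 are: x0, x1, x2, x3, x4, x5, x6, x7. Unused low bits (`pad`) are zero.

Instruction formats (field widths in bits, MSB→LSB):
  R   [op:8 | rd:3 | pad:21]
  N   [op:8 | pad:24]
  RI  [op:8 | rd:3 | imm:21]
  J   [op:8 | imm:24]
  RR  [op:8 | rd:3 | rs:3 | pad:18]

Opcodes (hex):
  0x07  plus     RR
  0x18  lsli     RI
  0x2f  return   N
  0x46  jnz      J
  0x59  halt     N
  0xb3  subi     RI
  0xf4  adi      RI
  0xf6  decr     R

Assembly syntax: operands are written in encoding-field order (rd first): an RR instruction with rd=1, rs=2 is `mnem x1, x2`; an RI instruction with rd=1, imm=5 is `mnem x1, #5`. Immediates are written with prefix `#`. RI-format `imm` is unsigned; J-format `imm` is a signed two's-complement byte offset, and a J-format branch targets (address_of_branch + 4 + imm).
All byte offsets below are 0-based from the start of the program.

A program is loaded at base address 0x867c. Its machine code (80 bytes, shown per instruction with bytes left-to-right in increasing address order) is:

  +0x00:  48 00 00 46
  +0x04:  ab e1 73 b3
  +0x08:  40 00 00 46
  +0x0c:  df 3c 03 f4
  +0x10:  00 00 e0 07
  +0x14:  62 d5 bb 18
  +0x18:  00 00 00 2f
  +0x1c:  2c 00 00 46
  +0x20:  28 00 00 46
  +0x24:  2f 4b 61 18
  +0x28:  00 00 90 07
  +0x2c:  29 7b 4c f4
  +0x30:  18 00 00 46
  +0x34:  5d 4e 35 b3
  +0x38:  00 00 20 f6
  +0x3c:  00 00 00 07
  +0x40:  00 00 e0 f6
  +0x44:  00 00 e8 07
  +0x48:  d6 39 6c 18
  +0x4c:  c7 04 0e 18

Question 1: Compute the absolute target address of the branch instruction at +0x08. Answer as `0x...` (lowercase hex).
0x86c8

[08] 40 00 00 46 → 0x46000040
  op=0x46000040>>24=0x46 ⇒ jnz (J)
  imm@[23:0]=0x40 ⇒ #64
  target = base 0x867c + off 0x08 + 4 + imm 64 = 0x86c8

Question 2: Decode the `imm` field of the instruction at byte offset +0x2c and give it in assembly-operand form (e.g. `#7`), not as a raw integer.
+0x2c: 29 7b 4c f4 ⇒ word 0xf44c7b29 (little)
  op=0xf44c7b29>>24=0xf4 ⇒ adi (RI)
  [23:21] rd=2 = x2
  [20:0] imm=817961 = #817961

#817961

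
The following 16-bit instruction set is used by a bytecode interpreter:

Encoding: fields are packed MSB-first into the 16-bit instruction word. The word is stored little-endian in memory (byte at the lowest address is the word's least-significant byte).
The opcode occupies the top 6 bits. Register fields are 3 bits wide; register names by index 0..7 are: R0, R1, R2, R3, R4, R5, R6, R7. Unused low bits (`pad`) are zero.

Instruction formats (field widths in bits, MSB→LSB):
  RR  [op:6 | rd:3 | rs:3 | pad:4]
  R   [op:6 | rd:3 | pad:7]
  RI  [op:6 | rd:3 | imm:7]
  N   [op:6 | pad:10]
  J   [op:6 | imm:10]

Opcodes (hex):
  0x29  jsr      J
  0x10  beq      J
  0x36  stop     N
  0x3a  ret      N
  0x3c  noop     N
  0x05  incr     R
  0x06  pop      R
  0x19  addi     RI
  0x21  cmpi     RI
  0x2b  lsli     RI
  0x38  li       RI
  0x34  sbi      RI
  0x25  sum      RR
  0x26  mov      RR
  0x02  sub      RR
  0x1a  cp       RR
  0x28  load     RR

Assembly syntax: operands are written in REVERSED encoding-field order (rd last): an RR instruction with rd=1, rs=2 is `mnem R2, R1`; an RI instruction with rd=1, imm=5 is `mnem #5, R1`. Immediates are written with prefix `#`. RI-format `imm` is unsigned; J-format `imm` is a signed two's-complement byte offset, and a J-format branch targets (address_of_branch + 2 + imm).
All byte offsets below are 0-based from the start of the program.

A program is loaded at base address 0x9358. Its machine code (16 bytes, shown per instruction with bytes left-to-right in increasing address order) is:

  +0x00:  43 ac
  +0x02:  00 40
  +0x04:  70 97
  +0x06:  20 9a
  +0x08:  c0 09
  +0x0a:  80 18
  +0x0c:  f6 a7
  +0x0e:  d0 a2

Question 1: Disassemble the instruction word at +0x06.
@+06  little-endian(20 9a) = 0x9a20
  top 6b → 0x26 → mov [RR]
  [9:7] rd=4 = R4
  [6:4] rs=2 = R2

mov R2, R4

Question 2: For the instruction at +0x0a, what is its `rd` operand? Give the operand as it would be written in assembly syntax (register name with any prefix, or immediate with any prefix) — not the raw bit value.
+0x0a: 80 18 ⇒ word 0x1880 (little)
  opcode bits[15:10]=0x6: pop/R
  rd@[9:7]=0x1 ⇒ R1

R1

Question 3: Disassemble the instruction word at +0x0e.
load R5, R5

[0e] d0 a2 → 0xa2d0
  opcode bits[15:10]=0x28: load/RR
  rd: (w>>7)&0x7=0x5 → R5
  rs: (w>>4)&0x7=0x5 → R5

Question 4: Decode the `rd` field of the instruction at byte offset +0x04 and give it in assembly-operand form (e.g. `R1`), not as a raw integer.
R6

off 0x04: read 70 97 as little → 0x9770
  op=0x9770>>10=0x25 ⇒ sum (RR)
  rd@[9:7]=0x6 ⇒ R6
  rs@[6:4]=0x7 ⇒ R7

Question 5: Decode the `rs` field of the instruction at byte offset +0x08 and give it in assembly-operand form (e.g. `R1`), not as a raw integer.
R4

+0x08: c0 09 ⇒ word 0x09c0 (little)
  op=0x09c0>>10=0x2 ⇒ sub (RR)
  rd: (w>>7)&0x7=0x3 → R3
  rs: (w>>4)&0x7=0x4 → R4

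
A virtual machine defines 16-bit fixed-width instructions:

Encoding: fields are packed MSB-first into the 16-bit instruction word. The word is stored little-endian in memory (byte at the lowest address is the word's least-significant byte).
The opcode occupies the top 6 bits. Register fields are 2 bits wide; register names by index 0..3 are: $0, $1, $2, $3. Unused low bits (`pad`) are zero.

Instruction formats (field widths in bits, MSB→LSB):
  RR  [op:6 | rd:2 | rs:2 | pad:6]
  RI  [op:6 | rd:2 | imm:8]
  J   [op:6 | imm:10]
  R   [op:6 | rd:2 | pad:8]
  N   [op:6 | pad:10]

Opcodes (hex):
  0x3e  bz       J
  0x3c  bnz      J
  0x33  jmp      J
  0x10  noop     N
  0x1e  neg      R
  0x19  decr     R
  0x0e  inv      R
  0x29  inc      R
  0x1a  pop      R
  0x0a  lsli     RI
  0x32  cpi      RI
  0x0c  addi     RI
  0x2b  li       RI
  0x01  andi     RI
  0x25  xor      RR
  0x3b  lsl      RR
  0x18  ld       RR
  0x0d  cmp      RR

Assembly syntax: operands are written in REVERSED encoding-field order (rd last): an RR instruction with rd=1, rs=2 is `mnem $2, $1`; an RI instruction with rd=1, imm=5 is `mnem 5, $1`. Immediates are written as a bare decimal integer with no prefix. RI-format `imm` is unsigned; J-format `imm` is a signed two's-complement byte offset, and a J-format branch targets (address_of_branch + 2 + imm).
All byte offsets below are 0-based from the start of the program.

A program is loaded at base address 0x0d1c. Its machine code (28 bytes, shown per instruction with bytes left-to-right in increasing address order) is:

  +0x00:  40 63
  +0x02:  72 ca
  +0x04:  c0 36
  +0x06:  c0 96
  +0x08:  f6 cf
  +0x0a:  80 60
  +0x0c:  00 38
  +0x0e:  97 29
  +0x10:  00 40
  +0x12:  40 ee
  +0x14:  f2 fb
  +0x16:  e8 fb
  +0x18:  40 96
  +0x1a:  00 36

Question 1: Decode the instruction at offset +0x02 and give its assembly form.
@+02  little-endian(72 ca) = 0xca72
  op=0xca72>>10=0x32 ⇒ cpi (RI)
  [9:8] rd=2 = $2
  [7:0] imm=114 = 114

cpi 114, $2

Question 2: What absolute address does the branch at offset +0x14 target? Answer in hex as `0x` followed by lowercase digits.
0x0d24

[14] f2 fb → 0xfbf2
  top 6b → 0x3e → bz [J]
  [9:0] imm=1010 (s10→-14) = -14
  target = base 0x0d1c + off 0x14 + 2 + imm -14 = 0x0d24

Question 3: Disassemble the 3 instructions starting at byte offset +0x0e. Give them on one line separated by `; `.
[0e] 97 29 → 0x2997
  opcode bits[15:10]=0xa: lsli/RI
  [9:8] rd=1 = $1
  [7:0] imm=151 = 151
[10] 00 40 → 0x4000
  opcode bits[15:10]=0x10: noop/N
[12] 40 ee → 0xee40
  opcode bits[15:10]=0x3b: lsl/RR
  [9:8] rd=2 = $2
  [7:6] rs=1 = $1

lsli 151, $1; noop; lsl $1, $2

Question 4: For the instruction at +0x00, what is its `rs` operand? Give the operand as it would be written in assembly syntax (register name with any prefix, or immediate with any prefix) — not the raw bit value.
$1

@+00  little-endian(40 63) = 0x6340
  top 6b → 0x18 → ld [RR]
  rd@[9:8]=0x3 ⇒ $3
  rs@[7:6]=0x1 ⇒ $1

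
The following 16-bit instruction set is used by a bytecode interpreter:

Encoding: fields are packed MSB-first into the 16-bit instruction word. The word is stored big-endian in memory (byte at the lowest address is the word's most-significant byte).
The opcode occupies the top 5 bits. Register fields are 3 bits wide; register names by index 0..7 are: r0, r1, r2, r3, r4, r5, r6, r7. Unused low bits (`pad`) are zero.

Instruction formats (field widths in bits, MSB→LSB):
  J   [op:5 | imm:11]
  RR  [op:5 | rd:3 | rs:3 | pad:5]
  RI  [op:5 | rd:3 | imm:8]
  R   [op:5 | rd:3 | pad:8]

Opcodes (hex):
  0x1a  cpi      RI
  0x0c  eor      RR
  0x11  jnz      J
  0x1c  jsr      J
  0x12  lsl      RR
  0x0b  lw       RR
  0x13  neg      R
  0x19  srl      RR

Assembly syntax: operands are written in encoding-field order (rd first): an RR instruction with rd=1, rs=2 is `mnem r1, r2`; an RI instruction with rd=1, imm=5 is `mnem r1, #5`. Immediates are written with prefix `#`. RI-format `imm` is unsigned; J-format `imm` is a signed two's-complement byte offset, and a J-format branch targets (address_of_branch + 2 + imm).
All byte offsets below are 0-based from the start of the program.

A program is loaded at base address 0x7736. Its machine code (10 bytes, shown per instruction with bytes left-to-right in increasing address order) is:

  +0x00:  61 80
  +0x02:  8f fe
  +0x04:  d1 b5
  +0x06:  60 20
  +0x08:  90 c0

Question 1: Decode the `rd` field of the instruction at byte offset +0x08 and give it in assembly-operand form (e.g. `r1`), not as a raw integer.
off 0x08: read 90 c0 as big → 0x90c0
  opcode bits[15:11]=0x12: lsl/RR
  [10:8] rd=0 = r0
  [7:5] rs=6 = r6

r0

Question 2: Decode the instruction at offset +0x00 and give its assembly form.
eor r1, r4

[00] 61 80 → 0x6180
  opcode bits[15:11]=0xc: eor/RR
  rd@[10:8]=0x1 ⇒ r1
  rs@[7:5]=0x4 ⇒ r4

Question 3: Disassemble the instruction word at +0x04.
@+04  big-endian(d1 b5) = 0xd1b5
  op=0xd1b5>>11=0x1a ⇒ cpi (RI)
  [10:8] rd=1 = r1
  [7:0] imm=181 = #181

cpi r1, #181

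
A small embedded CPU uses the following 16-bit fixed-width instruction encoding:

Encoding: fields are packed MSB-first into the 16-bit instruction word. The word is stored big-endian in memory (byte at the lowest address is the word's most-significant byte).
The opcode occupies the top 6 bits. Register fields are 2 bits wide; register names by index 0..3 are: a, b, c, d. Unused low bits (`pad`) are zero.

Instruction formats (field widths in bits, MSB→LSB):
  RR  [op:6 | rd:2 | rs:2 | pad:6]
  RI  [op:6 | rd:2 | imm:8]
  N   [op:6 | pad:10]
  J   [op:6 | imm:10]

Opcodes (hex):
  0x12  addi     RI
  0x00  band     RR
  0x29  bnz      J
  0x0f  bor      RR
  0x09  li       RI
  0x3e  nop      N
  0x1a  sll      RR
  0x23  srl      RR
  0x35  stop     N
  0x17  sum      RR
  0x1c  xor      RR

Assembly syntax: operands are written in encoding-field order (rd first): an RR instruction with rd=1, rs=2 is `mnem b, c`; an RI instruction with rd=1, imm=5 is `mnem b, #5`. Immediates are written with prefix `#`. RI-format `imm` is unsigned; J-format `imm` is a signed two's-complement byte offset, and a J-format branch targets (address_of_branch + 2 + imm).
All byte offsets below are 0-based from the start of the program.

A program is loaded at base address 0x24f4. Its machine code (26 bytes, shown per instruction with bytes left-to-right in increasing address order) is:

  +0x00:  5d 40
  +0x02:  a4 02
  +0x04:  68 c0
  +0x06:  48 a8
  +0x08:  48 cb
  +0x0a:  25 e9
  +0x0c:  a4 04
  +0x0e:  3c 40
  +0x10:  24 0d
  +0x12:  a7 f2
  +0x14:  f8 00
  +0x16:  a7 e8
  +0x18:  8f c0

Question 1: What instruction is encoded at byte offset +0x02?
bnz #2

off 0x02: read a4 02 as big → 0xa402
  opcode bits[15:10]=0x29: bnz/J
  imm: (w>>0)&0x3ff=0x2 → #2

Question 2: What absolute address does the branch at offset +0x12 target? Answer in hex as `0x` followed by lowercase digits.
0x24fa

off 0x12: read a7 f2 as big → 0xa7f2
  op=0xa7f2>>10=0x29 ⇒ bnz (J)
  imm: (w>>0)&0x3ff=0x3f2 (s10→-14) → #-14
  target = base 0x24f4 + off 0x12 + 2 + imm -14 = 0x24fa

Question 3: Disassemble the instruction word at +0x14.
nop

@+14  big-endian(f8 00) = 0xf800
  opcode bits[15:10]=0x3e: nop/N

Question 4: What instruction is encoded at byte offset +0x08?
addi a, #203

[08] 48 cb → 0x48cb
  opcode bits[15:10]=0x12: addi/RI
  rd: (w>>8)&0x3=0x0 → a
  imm: (w>>0)&0xff=0xcb → #203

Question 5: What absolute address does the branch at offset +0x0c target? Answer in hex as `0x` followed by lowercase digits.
0x2506

[0c] a4 04 → 0xa404
  op=0xa404>>10=0x29 ⇒ bnz (J)
  imm@[9:0]=0x4 ⇒ #4
  target = base 0x24f4 + off 0x0c + 2 + imm 4 = 0x2506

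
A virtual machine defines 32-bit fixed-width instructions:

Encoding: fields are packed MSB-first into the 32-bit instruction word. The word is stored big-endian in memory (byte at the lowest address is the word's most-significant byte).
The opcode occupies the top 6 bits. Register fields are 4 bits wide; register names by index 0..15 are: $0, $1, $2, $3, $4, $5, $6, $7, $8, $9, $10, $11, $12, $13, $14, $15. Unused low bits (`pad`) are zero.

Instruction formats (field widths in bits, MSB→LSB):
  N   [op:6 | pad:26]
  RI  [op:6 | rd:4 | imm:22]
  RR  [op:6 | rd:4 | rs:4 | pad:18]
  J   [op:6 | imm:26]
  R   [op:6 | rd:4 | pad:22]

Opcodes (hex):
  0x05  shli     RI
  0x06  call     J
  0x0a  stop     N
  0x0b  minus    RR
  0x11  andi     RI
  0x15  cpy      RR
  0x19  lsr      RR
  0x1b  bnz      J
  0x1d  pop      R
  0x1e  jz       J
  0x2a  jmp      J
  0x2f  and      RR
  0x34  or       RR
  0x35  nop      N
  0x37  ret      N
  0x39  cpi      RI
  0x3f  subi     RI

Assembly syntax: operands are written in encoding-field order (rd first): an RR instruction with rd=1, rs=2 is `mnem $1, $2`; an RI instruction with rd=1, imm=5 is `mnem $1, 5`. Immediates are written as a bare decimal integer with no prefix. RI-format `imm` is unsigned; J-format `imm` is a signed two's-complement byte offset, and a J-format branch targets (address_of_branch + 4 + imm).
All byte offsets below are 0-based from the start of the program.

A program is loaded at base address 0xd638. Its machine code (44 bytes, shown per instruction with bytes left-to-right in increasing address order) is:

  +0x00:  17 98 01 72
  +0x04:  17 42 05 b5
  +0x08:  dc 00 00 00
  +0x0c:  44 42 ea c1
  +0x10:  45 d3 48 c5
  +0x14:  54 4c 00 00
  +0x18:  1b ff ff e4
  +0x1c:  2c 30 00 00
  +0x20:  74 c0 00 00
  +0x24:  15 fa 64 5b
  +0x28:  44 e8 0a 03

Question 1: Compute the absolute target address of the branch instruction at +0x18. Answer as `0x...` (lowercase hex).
0xd638

@+18  big-endian(1b ff ff e4) = 0x1bffffe4
  top 6b → 0x6 → call [J]
  [25:0] imm=67108836 (s26→-28) = -28
  target = base 0xd638 + off 0x18 + 4 + imm -28 = 0xd638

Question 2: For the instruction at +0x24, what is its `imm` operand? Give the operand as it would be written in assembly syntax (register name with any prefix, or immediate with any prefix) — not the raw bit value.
3826779

off 0x24: read 15 fa 64 5b as big → 0x15fa645b
  op=0x15fa645b>>26=0x5 ⇒ shli (RI)
  rd: (w>>22)&0xf=0x7 → $7
  imm: (w>>0)&0x3fffff=0x3a645b → 3826779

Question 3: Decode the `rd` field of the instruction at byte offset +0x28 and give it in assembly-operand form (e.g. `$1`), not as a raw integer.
off 0x28: read 44 e8 0a 03 as big → 0x44e80a03
  top 6b → 0x11 → andi [RI]
  [25:22] rd=3 = $3
  [21:0] imm=2624003 = 2624003

$3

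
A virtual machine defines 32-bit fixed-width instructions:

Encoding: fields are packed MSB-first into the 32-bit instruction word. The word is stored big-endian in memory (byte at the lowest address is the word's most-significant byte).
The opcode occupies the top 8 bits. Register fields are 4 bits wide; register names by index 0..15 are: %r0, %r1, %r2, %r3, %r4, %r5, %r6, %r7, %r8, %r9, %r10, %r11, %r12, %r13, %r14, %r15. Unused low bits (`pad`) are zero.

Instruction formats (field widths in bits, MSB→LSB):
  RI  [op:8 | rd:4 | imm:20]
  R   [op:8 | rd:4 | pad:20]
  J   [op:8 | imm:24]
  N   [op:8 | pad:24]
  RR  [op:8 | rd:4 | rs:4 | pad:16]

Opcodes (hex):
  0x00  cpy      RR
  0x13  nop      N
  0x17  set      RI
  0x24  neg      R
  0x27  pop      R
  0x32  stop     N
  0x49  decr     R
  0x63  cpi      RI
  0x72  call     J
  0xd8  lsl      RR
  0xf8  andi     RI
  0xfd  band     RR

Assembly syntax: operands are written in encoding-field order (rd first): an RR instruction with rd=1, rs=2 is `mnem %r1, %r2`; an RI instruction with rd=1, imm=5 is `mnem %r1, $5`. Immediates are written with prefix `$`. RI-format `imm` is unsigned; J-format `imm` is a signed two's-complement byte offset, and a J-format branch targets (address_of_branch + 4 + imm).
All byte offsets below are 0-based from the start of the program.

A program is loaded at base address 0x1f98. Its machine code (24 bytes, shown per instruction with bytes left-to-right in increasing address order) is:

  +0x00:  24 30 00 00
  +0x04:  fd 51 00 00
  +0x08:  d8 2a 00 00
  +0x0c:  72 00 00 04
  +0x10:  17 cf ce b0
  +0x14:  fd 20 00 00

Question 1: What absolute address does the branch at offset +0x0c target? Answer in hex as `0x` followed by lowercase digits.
0x1fac

off 0x0c: read 72 00 00 04 as big → 0x72000004
  op=0x72000004>>24=0x72 ⇒ call (J)
  [23:0] imm=4 = $4
  target = base 0x1f98 + off 0x0c + 4 + imm 4 = 0x1fac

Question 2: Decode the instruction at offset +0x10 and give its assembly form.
set %r12, $1035952

off 0x10: read 17 cf ce b0 as big → 0x17cfceb0
  opcode bits[31:24]=0x17: set/RI
  [23:20] rd=12 = %r12
  [19:0] imm=1035952 = $1035952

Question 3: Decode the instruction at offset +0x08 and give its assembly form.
lsl %r2, %r10

@+08  big-endian(d8 2a 00 00) = 0xd82a0000
  op=0xd82a0000>>24=0xd8 ⇒ lsl (RR)
  rd: (w>>20)&0xf=0x2 → %r2
  rs: (w>>16)&0xf=0xa → %r10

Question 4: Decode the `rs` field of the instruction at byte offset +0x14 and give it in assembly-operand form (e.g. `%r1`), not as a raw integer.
%r0

[14] fd 20 00 00 → 0xfd200000
  op=0xfd200000>>24=0xfd ⇒ band (RR)
  rd: (w>>20)&0xf=0x2 → %r2
  rs: (w>>16)&0xf=0x0 → %r0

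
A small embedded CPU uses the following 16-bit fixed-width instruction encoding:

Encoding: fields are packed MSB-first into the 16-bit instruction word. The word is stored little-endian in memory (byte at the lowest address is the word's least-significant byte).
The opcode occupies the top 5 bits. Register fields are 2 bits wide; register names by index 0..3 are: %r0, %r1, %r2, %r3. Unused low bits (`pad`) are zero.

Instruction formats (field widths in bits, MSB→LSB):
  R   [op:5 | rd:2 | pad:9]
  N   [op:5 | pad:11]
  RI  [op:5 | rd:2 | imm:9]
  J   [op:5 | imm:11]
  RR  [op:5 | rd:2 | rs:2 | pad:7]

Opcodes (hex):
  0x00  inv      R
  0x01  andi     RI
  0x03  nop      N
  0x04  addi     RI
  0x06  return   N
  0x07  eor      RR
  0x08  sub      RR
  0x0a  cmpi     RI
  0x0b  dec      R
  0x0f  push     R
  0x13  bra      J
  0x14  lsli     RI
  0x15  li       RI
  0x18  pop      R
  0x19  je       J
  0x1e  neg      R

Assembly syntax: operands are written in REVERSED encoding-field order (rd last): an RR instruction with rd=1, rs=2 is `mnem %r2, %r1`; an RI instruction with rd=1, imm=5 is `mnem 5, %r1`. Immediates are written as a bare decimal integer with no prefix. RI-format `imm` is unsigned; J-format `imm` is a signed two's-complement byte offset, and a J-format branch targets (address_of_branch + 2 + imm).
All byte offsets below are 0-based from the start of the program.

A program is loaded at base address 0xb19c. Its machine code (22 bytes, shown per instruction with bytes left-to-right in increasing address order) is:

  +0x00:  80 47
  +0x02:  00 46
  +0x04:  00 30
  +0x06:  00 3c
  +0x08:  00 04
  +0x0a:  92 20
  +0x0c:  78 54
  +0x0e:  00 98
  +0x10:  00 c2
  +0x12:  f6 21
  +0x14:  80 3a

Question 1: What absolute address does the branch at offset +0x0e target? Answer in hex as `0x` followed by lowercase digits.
off 0x0e: read 00 98 as little → 0x9800
  opcode bits[15:11]=0x13: bra/J
  [10:0] imm=0 = 0
  target = base 0xb19c + off 0x0e + 2 + imm 0 = 0xb1ac

0xb1ac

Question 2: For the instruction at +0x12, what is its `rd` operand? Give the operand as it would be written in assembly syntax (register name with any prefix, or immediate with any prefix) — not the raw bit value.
@+12  little-endian(f6 21) = 0x21f6
  opcode bits[15:11]=0x4: addi/RI
  [10:9] rd=0 = %r0
  [8:0] imm=502 = 502

%r0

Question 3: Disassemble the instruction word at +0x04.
off 0x04: read 00 30 as little → 0x3000
  opcode bits[15:11]=0x6: return/N

return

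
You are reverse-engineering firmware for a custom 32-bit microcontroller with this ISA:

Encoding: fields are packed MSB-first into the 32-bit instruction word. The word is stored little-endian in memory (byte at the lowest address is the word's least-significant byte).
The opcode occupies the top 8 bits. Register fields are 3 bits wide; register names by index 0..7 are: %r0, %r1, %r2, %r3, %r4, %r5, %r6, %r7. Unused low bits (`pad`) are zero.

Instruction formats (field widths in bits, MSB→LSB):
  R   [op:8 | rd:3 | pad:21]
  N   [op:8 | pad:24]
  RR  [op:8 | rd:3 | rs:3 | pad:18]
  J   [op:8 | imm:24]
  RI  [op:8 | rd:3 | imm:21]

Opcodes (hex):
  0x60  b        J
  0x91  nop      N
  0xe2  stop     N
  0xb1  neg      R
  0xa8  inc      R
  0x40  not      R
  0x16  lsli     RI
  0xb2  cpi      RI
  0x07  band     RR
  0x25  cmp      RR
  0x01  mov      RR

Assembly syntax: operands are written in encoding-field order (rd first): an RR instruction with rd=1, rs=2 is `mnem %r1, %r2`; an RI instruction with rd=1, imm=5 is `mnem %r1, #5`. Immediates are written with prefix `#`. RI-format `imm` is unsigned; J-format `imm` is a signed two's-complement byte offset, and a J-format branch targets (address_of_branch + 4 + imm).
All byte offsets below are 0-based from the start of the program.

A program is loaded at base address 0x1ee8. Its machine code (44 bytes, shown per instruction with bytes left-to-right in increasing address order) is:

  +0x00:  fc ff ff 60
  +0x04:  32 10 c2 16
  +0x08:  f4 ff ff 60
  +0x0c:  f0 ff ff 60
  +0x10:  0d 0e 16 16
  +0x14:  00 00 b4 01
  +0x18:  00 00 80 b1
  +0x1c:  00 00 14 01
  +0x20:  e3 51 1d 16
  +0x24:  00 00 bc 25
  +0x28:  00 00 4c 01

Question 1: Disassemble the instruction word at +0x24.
+0x24: 00 00 bc 25 ⇒ word 0x25bc0000 (little)
  opcode bits[31:24]=0x25: cmp/RR
  [23:21] rd=5 = %r5
  [20:18] rs=7 = %r7

cmp %r5, %r7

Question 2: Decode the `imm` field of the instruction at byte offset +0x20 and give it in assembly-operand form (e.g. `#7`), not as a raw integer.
#1921507

@+20  little-endian(e3 51 1d 16) = 0x161d51e3
  top 8b → 0x16 → lsli [RI]
  [23:21] rd=0 = %r0
  [20:0] imm=1921507 = #1921507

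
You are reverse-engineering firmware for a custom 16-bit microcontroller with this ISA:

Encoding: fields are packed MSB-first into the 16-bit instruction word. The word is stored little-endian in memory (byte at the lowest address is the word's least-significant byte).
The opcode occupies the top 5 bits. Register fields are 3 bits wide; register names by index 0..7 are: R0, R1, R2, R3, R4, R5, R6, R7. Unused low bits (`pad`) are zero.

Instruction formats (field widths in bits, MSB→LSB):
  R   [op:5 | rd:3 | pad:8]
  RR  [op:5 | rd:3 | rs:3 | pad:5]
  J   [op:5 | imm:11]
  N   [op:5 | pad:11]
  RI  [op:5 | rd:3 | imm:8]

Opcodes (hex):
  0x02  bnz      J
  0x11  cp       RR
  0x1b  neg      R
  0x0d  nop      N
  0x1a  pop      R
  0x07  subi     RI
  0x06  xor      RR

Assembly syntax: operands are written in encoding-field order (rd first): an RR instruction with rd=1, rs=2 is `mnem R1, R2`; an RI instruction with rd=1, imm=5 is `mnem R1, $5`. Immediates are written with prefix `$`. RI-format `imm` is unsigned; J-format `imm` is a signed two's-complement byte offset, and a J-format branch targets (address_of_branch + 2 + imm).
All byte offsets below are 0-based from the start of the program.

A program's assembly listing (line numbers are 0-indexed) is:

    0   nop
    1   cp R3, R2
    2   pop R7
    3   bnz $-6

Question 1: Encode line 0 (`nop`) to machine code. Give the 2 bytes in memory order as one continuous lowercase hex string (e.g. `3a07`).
0068

line 0 (nop): pack op=0xd:5|pad=0:11 = 0x6800; little→ 00 68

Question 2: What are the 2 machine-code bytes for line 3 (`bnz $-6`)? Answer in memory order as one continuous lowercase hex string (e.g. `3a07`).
L3: bnz op=0x2:5|imm=-6:11 ⇒ 0x17fa ⇒ little fa 17

fa17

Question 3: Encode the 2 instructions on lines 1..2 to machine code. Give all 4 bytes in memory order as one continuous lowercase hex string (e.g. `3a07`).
408b00d7

line 1 (cp): pack op=0x11:5|rd=3:3|rs=2:3|pad=0:5 = 0x8b40; little→ 40 8b
line 2 (pop): pack op=0x1a:5|rd=7:3|pad=0:8 = 0xd700; little→ 00 d7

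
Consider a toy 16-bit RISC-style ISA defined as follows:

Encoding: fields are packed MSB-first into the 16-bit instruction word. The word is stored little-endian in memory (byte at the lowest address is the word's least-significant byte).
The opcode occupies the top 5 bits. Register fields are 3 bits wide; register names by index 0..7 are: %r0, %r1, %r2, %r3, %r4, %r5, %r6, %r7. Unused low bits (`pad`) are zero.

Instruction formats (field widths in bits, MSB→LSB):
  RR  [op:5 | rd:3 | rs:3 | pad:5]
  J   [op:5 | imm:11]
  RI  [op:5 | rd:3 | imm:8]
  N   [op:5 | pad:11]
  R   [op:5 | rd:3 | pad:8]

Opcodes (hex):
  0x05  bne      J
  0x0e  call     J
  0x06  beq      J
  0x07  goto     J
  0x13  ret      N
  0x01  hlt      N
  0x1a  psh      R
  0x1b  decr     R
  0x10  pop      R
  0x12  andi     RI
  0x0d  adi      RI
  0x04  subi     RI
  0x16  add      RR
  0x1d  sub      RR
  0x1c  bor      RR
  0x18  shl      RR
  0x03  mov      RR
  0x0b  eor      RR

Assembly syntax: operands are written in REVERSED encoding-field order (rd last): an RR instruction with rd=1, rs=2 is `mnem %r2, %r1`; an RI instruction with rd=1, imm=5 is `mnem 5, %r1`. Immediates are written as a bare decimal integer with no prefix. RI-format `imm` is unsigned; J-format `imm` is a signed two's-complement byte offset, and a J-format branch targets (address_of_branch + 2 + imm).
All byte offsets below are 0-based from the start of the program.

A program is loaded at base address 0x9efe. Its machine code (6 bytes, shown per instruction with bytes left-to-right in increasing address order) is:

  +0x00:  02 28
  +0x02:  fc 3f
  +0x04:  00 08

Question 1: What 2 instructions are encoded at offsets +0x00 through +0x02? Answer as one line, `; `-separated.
bne 2; goto -4

off 0x00: read 02 28 as little → 0x2802
  op=0x2802>>11=0x5 ⇒ bne (J)
  imm@[10:0]=0x2 ⇒ 2
off 0x02: read fc 3f as little → 0x3ffc
  op=0x3ffc>>11=0x7 ⇒ goto (J)
  imm@[10:0]=0x7fc (s11→-4) ⇒ -4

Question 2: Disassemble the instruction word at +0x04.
hlt

off 0x04: read 00 08 as little → 0x0800
  opcode bits[15:11]=0x1: hlt/N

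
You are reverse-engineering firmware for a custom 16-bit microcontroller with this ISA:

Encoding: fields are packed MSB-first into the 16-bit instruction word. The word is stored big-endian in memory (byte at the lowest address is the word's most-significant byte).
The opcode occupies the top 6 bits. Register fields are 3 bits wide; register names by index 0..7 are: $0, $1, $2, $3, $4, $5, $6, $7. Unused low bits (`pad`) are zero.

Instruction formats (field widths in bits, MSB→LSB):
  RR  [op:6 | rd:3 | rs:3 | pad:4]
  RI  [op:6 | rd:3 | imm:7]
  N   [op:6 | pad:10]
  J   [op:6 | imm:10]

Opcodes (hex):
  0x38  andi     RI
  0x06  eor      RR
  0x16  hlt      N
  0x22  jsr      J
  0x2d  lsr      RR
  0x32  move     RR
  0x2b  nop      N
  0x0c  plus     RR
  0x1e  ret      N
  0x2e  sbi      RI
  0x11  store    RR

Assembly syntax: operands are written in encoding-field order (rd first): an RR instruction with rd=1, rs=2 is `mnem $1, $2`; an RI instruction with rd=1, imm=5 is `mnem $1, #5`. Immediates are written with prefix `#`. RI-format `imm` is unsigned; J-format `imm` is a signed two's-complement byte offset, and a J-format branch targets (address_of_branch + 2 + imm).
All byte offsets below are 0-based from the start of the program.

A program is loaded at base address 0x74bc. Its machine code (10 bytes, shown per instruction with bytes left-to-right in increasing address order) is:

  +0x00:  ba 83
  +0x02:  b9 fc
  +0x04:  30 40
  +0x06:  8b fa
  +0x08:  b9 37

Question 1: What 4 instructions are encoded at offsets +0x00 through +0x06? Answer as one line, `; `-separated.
[00] ba 83 → 0xba83
  op=0xba83>>10=0x2e ⇒ sbi (RI)
  rd: (w>>7)&0x7=0x5 → $5
  imm: (w>>0)&0x7f=0x3 → #3
[02] b9 fc → 0xb9fc
  op=0xb9fc>>10=0x2e ⇒ sbi (RI)
  rd: (w>>7)&0x7=0x3 → $3
  imm: (w>>0)&0x7f=0x7c → #124
[04] 30 40 → 0x3040
  op=0x3040>>10=0xc ⇒ plus (RR)
  rd: (w>>7)&0x7=0x0 → $0
  rs: (w>>4)&0x7=0x4 → $4
[06] 8b fa → 0x8bfa
  op=0x8bfa>>10=0x22 ⇒ jsr (J)
  imm: (w>>0)&0x3ff=0x3fa (s10→-6) → #-6

sbi $5, #3; sbi $3, #124; plus $0, $4; jsr #-6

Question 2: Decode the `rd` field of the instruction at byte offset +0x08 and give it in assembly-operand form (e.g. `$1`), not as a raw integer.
+0x08: b9 37 ⇒ word 0xb937 (big)
  top 6b → 0x2e → sbi [RI]
  rd: (w>>7)&0x7=0x2 → $2
  imm: (w>>0)&0x7f=0x37 → #55

$2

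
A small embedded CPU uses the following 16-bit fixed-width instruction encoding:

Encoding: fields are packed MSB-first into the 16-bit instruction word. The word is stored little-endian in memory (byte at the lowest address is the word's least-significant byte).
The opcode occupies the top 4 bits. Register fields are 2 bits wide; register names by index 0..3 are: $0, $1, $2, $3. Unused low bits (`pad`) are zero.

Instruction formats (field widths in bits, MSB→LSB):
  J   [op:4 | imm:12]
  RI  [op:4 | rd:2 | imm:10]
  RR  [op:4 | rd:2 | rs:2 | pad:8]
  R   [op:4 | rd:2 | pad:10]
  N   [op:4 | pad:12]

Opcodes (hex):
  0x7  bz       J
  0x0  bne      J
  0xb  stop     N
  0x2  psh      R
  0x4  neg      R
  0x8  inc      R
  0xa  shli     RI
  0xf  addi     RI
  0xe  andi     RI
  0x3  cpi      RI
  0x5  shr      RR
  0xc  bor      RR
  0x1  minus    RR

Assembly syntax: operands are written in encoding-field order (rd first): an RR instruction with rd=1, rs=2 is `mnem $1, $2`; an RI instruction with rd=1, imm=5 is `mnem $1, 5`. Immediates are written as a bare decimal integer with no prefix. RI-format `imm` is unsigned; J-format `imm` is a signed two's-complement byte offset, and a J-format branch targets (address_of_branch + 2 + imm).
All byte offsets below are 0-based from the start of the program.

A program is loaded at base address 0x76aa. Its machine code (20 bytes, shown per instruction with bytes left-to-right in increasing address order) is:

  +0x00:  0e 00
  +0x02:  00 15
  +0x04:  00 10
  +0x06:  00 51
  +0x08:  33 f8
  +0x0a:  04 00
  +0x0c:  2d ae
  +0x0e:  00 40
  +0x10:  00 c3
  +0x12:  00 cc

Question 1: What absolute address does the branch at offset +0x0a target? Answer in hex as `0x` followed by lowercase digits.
0x76ba

+0x0a: 04 00 ⇒ word 0x0004 (little)
  top 4b → 0x0 → bne [J]
  imm: (w>>0)&0xfff=0x4 → 4
  target = base 0x76aa + off 0x0a + 2 + imm 4 = 0x76ba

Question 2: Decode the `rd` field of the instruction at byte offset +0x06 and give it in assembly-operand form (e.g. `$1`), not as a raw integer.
off 0x06: read 00 51 as little → 0x5100
  opcode bits[15:12]=0x5: shr/RR
  [11:10] rd=0 = $0
  [9:8] rs=1 = $1

$0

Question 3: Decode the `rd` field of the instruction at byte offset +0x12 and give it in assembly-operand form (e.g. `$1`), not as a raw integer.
[12] 00 cc → 0xcc00
  top 4b → 0xc → bor [RR]
  rd@[11:10]=0x3 ⇒ $3
  rs@[9:8]=0x0 ⇒ $0

$3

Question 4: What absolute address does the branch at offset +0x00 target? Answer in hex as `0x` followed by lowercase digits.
off 0x00: read 0e 00 as little → 0x000e
  top 4b → 0x0 → bne [J]
  imm@[11:0]=0xe ⇒ 14
  target = base 0x76aa + off 0x00 + 2 + imm 14 = 0x76ba

0x76ba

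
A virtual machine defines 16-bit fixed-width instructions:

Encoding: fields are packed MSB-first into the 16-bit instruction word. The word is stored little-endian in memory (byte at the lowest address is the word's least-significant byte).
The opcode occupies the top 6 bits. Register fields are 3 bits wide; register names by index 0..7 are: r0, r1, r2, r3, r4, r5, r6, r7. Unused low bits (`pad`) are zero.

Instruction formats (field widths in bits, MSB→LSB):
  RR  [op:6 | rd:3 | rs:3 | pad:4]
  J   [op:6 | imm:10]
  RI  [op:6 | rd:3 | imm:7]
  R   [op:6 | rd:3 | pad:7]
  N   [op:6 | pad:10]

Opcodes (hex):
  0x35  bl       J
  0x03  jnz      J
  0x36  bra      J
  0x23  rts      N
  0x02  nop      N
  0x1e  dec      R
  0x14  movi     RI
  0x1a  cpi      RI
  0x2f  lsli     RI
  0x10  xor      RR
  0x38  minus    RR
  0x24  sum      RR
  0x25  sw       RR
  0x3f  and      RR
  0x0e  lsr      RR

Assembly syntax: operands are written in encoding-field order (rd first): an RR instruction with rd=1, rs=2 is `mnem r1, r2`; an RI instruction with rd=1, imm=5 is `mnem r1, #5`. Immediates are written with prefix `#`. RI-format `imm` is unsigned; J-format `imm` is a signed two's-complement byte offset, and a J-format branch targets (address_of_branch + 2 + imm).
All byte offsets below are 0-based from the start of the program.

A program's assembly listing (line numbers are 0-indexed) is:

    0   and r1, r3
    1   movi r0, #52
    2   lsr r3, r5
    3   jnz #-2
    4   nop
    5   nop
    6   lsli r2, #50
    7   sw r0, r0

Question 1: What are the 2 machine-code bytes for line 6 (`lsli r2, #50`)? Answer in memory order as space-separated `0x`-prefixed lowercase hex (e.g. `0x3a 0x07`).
0x32 0xbd

line 6 (lsli): pack op=0x2f:6|rd=2:3|imm=50:7 = 0xbd32; little→ 32 bd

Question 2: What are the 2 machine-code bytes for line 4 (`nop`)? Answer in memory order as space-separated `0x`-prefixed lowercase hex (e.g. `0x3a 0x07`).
0x00 0x08

L4: nop op=0x2:6|pad=0:10 ⇒ 0x0800 ⇒ little 00 08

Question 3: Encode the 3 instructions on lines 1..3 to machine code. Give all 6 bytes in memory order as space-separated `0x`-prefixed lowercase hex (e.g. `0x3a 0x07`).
0x34 0x50 0xd0 0x39 0xfe 0x0f

line 1 (movi): pack op=0x14:6|rd=0:3|imm=52:7 = 0x5034; little→ 34 50
line 2 (lsr): pack op=0xe:6|rd=3:3|rs=5:3|pad=0:4 = 0x39d0; little→ d0 39
line 3 (jnz): pack op=0x3:6|imm=-2:10 = 0x0ffe; little→ fe 0f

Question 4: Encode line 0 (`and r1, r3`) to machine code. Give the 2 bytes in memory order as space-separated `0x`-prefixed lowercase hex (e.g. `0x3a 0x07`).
0xb0 0xfc

line 0 (and): pack op=0x3f:6|rd=1:3|rs=3:3|pad=0:4 = 0xfcb0; little→ b0 fc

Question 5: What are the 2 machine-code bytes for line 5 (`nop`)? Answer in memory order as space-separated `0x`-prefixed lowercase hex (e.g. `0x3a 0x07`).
L5: nop op=0x2:6|pad=0:10 ⇒ 0x0800 ⇒ little 00 08

0x00 0x08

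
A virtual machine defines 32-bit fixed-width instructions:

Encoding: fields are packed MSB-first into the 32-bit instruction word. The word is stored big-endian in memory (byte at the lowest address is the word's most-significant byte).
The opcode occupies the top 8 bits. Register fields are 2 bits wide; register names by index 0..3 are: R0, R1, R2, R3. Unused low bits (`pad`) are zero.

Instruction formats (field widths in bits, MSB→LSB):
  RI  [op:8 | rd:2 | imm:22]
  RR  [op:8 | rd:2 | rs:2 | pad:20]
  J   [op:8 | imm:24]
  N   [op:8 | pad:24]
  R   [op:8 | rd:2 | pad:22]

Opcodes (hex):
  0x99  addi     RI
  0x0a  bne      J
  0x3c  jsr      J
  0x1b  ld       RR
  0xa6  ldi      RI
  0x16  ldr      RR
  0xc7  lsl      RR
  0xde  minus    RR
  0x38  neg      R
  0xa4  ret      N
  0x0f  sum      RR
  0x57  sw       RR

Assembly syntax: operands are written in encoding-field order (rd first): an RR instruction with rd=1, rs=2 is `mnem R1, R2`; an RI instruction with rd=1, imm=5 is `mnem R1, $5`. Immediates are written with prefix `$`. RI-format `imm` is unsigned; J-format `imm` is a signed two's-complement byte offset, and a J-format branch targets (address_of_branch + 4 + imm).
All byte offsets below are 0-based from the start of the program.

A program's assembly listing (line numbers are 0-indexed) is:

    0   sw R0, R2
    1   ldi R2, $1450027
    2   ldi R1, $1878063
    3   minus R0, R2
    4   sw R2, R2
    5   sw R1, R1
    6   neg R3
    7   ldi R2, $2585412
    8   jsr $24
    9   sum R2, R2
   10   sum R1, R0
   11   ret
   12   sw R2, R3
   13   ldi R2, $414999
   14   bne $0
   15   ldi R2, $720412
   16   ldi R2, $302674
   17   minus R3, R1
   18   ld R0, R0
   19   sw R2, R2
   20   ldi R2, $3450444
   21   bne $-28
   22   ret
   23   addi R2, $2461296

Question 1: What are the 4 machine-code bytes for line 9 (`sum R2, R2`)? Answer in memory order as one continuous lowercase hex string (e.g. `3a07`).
0fa00000

line 9 (sum): pack op=0xf:8|rd=2:2|rs=2:2|pad=0:20 = 0x0fa00000; big→ 0f a0 00 00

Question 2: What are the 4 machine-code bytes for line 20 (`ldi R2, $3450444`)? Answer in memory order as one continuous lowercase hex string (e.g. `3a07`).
line 20 (ldi): pack op=0xa6:8|rd=2:2|imm=3450444:22 = 0xa6b4a64c; big→ a6 b4 a6 4c

a6b4a64c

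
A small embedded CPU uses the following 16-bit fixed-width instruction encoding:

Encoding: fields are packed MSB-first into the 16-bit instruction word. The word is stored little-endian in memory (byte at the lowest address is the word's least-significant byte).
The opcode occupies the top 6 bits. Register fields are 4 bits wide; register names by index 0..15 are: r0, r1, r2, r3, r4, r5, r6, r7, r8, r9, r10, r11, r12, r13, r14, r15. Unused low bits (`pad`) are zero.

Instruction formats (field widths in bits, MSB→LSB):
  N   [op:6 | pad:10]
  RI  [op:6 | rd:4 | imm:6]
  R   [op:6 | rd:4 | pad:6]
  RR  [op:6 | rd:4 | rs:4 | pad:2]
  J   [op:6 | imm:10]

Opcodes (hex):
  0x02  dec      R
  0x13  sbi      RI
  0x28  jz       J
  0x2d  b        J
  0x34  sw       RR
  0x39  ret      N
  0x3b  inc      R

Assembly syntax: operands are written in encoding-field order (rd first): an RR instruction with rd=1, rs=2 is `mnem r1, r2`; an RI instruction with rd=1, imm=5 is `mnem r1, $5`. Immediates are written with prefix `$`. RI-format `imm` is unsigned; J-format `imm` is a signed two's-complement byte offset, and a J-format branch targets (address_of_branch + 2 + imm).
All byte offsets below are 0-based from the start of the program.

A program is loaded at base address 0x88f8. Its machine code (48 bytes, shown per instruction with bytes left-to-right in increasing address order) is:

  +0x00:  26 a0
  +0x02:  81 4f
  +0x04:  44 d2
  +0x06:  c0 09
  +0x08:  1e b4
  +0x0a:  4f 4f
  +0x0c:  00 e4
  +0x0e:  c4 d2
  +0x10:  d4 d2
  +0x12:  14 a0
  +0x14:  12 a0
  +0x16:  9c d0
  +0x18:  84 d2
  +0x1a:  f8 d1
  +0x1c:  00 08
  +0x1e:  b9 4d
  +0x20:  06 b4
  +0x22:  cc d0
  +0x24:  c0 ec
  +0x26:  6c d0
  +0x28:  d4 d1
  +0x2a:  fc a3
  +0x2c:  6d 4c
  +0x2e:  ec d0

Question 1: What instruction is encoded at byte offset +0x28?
sw r7, r5

[28] d4 d1 → 0xd1d4
  op=0xd1d4>>10=0x34 ⇒ sw (RR)
  [9:6] rd=7 = r7
  [5:2] rs=5 = r5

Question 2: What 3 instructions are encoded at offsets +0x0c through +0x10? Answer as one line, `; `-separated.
ret; sw r11, r1; sw r11, r5

off 0x0c: read 00 e4 as little → 0xe400
  op=0xe400>>10=0x39 ⇒ ret (N)
off 0x0e: read c4 d2 as little → 0xd2c4
  op=0xd2c4>>10=0x34 ⇒ sw (RR)
  [9:6] rd=11 = r11
  [5:2] rs=1 = r1
off 0x10: read d4 d2 as little → 0xd2d4
  op=0xd2d4>>10=0x34 ⇒ sw (RR)
  [9:6] rd=11 = r11
  [5:2] rs=5 = r5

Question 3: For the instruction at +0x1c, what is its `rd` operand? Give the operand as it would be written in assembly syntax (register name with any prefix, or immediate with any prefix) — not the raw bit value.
r0

[1c] 00 08 → 0x0800
  opcode bits[15:10]=0x2: dec/R
  rd: (w>>6)&0xf=0x0 → r0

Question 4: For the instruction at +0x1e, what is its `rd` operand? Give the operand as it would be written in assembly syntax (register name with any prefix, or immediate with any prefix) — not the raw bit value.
r6

off 0x1e: read b9 4d as little → 0x4db9
  op=0x4db9>>10=0x13 ⇒ sbi (RI)
  rd: (w>>6)&0xf=0x6 → r6
  imm: (w>>0)&0x3f=0x39 → $57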